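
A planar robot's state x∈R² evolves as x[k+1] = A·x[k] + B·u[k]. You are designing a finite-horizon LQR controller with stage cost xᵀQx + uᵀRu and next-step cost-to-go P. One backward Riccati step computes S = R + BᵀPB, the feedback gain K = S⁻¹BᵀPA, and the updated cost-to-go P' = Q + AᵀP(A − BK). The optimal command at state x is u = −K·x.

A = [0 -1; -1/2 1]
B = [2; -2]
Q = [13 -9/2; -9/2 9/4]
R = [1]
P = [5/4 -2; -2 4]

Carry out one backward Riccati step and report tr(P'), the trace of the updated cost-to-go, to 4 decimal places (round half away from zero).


BᵀP = [6.5000 -12.0000]
S = R + BᵀPB = [1] + [37.0000] = [38.0000]
BᵀPA = [6.0000 -18.5000]
K = S⁻¹·BᵀPA = [0.1579 -0.4868]
A−BK = [-0.3158 -0.0263; -0.1842 0.0263]
AᵀP(A−BK) = [0.0526 -0.0789; -0.0789 0.2434]
P' = Q + AᵀP(A−BK) = [13.0526 -4.5789; -4.5789 2.4934]
tr(P') = 15.5461

15.5461


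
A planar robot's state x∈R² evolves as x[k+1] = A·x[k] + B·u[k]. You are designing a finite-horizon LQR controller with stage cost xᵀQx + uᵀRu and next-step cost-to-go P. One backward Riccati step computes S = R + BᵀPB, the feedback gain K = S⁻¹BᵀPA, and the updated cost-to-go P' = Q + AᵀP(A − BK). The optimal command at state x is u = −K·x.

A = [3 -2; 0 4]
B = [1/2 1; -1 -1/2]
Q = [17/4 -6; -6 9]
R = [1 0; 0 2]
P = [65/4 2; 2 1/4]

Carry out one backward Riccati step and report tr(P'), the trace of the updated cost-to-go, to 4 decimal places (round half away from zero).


30.8123

BᵀP = [6.1250 0.7500; 15.2500 1.8750]
S = R + BᵀPB = [1 0; 0 2] + [2.3125 5.7500; 5.7500 14.3125] = [3.3125 5.7500; 5.7500 16.3125]
BᵀPA = [18.3750 -9.2500; 45.7500 -23.0000]
K = S⁻¹·BᵀPA = [1.7489 -0.8888; 2.1881 -1.0967]
A−BK = [-0.0626 -0.4589; 2.8430 2.5629]
AᵀP(A−BK) = [14.0071 -6.9957; -6.9957 3.5552]
P' = Q + AᵀP(A−BK) = [18.2571 -12.9957; -12.9957 12.5552]
tr(P') = 30.8123


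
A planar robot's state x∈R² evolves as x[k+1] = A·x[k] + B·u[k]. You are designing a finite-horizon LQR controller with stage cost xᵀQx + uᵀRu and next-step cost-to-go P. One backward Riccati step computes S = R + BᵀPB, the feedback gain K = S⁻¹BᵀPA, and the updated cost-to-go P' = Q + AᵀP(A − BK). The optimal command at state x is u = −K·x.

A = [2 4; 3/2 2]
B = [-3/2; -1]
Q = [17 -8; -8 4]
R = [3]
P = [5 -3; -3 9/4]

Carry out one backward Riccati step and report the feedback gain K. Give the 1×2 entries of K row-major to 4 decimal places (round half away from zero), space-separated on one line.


-0.7500 -1.8000

BᵀP = [-4.5000 2.2500]
S = R + BᵀPB = [3] + [4.5000] = [7.5000]
BᵀPA = [-5.6250 -13.5000]
K = S⁻¹·BᵀPA = [-0.7500 -1.8000]
A−BK = [0.8750 1.3000; 0.7500 0.2000]
AᵀP(A−BK) = [2.8438 6.6250; 6.6250 16.7000]
P' = Q + AᵀP(A−BK) = [19.8438 -1.3750; -1.3750 20.7000]
tr(P') = 40.5438


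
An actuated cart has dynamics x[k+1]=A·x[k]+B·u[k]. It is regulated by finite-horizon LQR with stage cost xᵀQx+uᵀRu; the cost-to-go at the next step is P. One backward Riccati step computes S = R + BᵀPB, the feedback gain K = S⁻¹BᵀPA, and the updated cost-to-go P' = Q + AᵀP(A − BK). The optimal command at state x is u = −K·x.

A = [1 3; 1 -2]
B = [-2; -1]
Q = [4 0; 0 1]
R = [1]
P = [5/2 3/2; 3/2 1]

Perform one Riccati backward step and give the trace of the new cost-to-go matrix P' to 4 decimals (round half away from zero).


BᵀP = [-6.5000 -4.0000]
S = R + BᵀPB = [1] + [17.0000] = [18.0000]
BᵀPA = [-10.5000 -11.5000]
K = S⁻¹·BᵀPA = [-0.5833 -0.6389]
A−BK = [-0.1667 1.7222; 0.4167 -2.6389]
AᵀP(A−BK) = [0.3750 0.2917; 0.2917 1.1528]
P' = Q + AᵀP(A−BK) = [4.3750 0.2917; 0.2917 2.1528]
tr(P') = 6.5278

6.5278


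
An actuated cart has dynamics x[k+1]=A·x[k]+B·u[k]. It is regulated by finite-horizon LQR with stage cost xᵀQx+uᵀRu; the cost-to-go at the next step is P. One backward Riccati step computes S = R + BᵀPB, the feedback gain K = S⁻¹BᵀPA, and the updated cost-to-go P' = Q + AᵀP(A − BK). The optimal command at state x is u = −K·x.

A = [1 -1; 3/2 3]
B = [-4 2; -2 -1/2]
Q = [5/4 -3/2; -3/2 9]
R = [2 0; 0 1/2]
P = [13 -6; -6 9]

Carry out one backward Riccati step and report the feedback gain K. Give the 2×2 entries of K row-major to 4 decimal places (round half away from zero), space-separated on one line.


-0.5495 -0.8465 -0.6197 -2.2286

BᵀP = [-40.0000 6.0000; 29.0000 -16.5000]
S = R + BᵀPB = [2 0; 0 1/2] + [148.0000 -83.0000; -83.0000 66.2500] = [150.0000 -83.0000; -83.0000 66.7500]
BᵀPA = [-31.0000 58.0000; 4.2500 -78.5000]
K = S⁻¹·BᵀPA = [-0.5495 -0.8465; -0.6197 -2.2286]
A−BK = [0.0411 0.0712; 0.0911 0.1927]
AᵀP(A−BK) = [0.8477 1.7304; 1.7304 4.1519]
P' = Q + AᵀP(A−BK) = [2.0977 0.2304; 0.2304 13.1519]
tr(P') = 15.2496


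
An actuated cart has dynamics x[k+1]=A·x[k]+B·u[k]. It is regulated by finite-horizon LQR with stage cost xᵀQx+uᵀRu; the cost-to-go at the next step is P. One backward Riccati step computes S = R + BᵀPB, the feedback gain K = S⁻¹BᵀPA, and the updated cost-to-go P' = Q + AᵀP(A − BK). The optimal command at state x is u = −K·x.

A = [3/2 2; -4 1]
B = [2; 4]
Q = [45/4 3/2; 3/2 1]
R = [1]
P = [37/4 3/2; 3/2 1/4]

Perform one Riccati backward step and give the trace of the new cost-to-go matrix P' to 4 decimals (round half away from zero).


13.2282

BᵀP = [24.5000 4.0000]
S = R + BᵀPB = [1] + [65.0000] = [66.0000]
BᵀPA = [20.7500 53.0000]
K = S⁻¹·BᵀPA = [0.3144 0.8030]
A−BK = [0.8712 0.3939; -5.2576 -2.2121]
AᵀP(A−BK) = [0.2888 0.3371; 0.3371 0.6894]
P' = Q + AᵀP(A−BK) = [11.5388 1.8371; 1.8371 1.6894]
tr(P') = 13.2282


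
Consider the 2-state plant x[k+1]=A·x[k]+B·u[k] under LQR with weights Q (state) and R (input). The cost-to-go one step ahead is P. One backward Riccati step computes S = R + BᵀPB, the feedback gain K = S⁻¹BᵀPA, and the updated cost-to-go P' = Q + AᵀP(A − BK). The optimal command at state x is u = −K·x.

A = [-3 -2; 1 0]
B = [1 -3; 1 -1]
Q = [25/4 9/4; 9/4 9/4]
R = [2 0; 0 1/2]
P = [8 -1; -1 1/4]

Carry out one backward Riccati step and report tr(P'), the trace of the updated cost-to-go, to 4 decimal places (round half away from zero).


BᵀP = [7.0000 -0.7500; -23.0000 2.7500]
S = R + BᵀPB = [2 0; 0 1/2] + [6.2500 -20.2500; -20.2500 66.2500] = [8.2500 -20.2500; -20.2500 66.7500]
BᵀPA = [-21.7500 -14.0000; 71.7500 46.0000]
K = S⁻¹·BᵀPA = [0.0080 -0.0213; 1.0773 0.6827]
A−BK = [0.2240 0.0693; 2.0693 0.7040]
AᵀP(A−BK) = [1.1253 0.5547; 0.5547 0.2987]
P' = Q + AᵀP(A−BK) = [7.3753 2.8047; 2.8047 2.5487]
tr(P') = 9.9240

9.9240


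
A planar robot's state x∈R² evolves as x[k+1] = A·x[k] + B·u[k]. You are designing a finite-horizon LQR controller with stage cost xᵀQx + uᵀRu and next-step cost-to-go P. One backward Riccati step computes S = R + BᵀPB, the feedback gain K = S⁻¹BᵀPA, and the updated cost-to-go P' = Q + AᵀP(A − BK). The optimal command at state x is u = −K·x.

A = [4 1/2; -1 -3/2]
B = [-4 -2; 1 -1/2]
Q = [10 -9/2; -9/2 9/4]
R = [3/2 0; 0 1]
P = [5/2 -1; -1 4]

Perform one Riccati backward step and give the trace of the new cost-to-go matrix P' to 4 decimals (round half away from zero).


15.6885

BᵀP = [-11.0000 8.0000; -4.5000 0.0000]
S = R + BᵀPB = [3/2 0; 0 1] + [52.0000 18.0000; 18.0000 9.0000] = [53.5000 18.0000; 18.0000 10.0000]
BᵀPA = [-52.0000 -17.5000; -18.0000 -2.2500]
K = S⁻¹·BᵀPA = [-0.9289 -0.6374; -0.1280 0.9224]
A−BK = [0.0284 -0.2050; -0.1351 -0.4014]
AᵀP(A−BK) = [1.3934 0.9562; 0.9562 2.0452]
P' = Q + AᵀP(A−BK) = [11.3934 -3.5438; -3.5438 4.2952]
tr(P') = 15.6885


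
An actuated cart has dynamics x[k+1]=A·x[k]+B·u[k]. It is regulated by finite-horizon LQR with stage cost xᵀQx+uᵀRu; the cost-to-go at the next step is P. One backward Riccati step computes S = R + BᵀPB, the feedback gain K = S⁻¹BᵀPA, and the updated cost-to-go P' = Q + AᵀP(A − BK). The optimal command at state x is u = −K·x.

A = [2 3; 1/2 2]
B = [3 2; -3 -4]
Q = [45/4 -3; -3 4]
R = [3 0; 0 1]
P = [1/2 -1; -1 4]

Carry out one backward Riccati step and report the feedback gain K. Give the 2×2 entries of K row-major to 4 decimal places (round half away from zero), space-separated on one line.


BᵀP = [4.5000 -15.0000; 5.0000 -18.0000]
S = R + BᵀPB = [3 0; 0 1] + [58.5000 69.0000; 69.0000 82.0000] = [61.5000 69.0000; 69.0000 83.0000]
BᵀPA = [1.5000 -16.5000; 1.0000 -21.0000]
K = S⁻¹·BᵀPA = [0.1616 0.2314; -0.1223 -0.4454]
A−BK = [1.7598 3.1965; 0.4956 0.9127]
AᵀP(A−BK) = [0.8799 1.5983; 1.5983 2.9651]
P' = Q + AᵀP(A−BK) = [12.1299 -1.4017; -1.4017 6.9651]
tr(P') = 19.0950

0.1616 0.2314 -0.1223 -0.4454


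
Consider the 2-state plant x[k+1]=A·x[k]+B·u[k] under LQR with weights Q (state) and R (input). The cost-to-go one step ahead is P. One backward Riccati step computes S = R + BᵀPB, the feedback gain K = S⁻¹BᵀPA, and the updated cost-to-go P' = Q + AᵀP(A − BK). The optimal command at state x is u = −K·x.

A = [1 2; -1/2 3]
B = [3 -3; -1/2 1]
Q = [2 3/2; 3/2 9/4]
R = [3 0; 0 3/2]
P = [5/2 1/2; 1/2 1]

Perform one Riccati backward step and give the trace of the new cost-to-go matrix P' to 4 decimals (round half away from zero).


BᵀP = [7.2500 1.0000; -7.0000 -0.5000]
S = R + BᵀPB = [3 0; 0 3/2] + [21.2500 -20.7500; -20.7500 20.5000] = [24.2500 -20.7500; -20.7500 22.0000]
BᵀPA = [6.7500 17.5000; -6.7500 -15.5000]
K = S⁻¹·BᵀPA = [0.0820 0.6157; -0.2295 -0.1239]
A−BK = [0.0656 -0.2186; -0.2295 3.4317]
AᵀP(A−BK) = [0.1475 -0.4918; -0.4918 12.3060]
P' = Q + AᵀP(A−BK) = [2.1475 1.0082; 1.0082 14.5560]
tr(P') = 16.7036

16.7036


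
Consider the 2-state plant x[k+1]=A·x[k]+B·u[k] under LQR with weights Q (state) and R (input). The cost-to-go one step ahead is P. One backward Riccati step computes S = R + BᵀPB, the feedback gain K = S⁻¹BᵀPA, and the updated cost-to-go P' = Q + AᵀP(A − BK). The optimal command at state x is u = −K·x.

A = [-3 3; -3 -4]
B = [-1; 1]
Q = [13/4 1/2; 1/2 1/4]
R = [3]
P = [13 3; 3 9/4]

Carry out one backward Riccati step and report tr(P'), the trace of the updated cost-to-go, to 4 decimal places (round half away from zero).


131.3367

BᵀP = [-10.0000 -0.7500]
S = R + BᵀPB = [3] + [9.2500] = [12.2500]
BᵀPA = [32.2500 -27.0000]
K = S⁻¹·BᵀPA = [2.6327 -2.2041]
A−BK = [-0.3673 0.7959; -5.6327 -1.7959]
AᵀP(A−BK) = [106.3469 -9.9184; -9.9184 21.4898]
P' = Q + AᵀP(A−BK) = [109.5969 -9.4184; -9.4184 21.7398]
tr(P') = 131.3367


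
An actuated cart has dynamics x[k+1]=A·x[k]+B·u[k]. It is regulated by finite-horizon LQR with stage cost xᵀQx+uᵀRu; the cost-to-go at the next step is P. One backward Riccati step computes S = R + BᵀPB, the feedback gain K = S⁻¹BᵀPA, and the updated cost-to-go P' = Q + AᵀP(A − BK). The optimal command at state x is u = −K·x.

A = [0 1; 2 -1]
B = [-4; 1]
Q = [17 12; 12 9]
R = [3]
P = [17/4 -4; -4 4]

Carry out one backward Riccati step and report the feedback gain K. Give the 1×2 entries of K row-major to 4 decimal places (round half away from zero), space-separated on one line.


BᵀP = [-21.0000 20.0000]
S = R + BᵀPB = [3] + [104.0000] = [107.0000]
BᵀPA = [40.0000 -41.0000]
K = S⁻¹·BᵀPA = [0.3738 -0.3832]
A−BK = [1.4953 -0.5327; 1.6262 -0.6168]
AᵀP(A−BK) = [1.0467 -0.6729; -0.6729 0.5397]
P' = Q + AᵀP(A−BK) = [18.0467 11.3271; 11.3271 9.5397]
tr(P') = 27.5864

0.3738 -0.3832


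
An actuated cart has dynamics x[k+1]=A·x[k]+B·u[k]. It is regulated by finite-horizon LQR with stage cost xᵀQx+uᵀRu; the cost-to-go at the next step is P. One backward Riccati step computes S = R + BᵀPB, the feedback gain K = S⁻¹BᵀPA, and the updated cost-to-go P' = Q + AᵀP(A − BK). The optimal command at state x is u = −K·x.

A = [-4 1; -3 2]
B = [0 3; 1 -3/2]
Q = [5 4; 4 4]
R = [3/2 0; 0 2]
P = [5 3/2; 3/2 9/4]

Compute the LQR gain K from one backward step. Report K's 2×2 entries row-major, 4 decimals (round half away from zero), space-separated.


BᵀP = [1.5000 2.2500; 12.7500 1.1250]
S = R + BᵀPB = [3/2 0; 0 2] + [2.2500 1.1250; 1.1250 36.5625] = [3.7500 1.1250; 1.1250 38.5625]
BᵀPA = [-12.7500 6.0000; -54.3750 15.0000]
K = S⁻¹·BᵀPA = [-3.0033 1.4964; -1.3224 0.3453]
A−BK = [-0.0327 -0.0360; -1.9804 1.0216]
AᵀP(A−BK) = [26.0510 -12.1439; -12.1439 5.8417]
P' = Q + AᵀP(A−BK) = [31.0510 -8.1439; -8.1439 9.8417]
tr(P') = 40.8927

-3.0033 1.4964 -1.3224 0.3453


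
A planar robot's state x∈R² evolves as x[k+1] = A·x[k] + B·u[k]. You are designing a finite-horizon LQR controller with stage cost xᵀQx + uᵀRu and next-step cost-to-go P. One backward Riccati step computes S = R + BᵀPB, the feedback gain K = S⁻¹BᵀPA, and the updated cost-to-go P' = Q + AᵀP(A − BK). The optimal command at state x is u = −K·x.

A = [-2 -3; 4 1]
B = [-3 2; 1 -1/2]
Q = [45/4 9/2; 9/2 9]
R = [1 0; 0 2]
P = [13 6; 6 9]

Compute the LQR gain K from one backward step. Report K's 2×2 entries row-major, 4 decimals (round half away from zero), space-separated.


BᵀP = [-33.0000 -9.0000; 23.0000 7.5000]
S = R + BᵀPB = [1 0; 0 2] + [90.0000 -61.5000; -61.5000 42.2500] = [91.0000 -61.5000; -61.5000 44.2500]
BᵀPA = [30.0000 90.0000; -16.0000 -61.5000]
K = S⁻¹·BᵀPA = [1.4049 0.8190; 1.5910 -0.2515]
A−BK = [-0.9673 -0.0399; 3.3906 0.0552]
AᵀP(A−BK) = [83.3088 1.4049; 1.4049 0.8190]
P' = Q + AᵀP(A−BK) = [94.5588 5.9049; 5.9049 9.8190]
tr(P') = 104.3778

1.4049 0.8190 1.5910 -0.2515


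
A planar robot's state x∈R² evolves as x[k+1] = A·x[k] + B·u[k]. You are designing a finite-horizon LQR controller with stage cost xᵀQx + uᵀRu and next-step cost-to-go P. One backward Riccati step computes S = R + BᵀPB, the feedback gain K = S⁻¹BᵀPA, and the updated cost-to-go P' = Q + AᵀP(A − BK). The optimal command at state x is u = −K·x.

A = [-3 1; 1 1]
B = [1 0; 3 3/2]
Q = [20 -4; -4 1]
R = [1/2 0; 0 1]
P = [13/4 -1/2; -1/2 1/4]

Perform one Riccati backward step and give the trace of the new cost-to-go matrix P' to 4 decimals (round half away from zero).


BᵀP = [1.7500 0.2500; -0.7500 0.3750]
S = R + BᵀPB = [1/2 0; 0 1] + [2.5000 0.3750; 0.3750 0.5625] = [3.0000 0.3750; 0.3750 1.5625]
BᵀPA = [-5.0000 2.0000; 2.6250 -0.3750]
K = S⁻¹·BᵀPA = [-1.9347 0.7182; 2.1443 -0.4124]
A−BK = [-1.0653 0.2818; 3.5876 -0.5361]
AᵀP(A−BK) = [17.1976 -3.8265; -3.8265 0.9089]
P' = Q + AᵀP(A−BK) = [37.1976 -7.8265; -7.8265 1.9089]
tr(P') = 39.1065

39.1065


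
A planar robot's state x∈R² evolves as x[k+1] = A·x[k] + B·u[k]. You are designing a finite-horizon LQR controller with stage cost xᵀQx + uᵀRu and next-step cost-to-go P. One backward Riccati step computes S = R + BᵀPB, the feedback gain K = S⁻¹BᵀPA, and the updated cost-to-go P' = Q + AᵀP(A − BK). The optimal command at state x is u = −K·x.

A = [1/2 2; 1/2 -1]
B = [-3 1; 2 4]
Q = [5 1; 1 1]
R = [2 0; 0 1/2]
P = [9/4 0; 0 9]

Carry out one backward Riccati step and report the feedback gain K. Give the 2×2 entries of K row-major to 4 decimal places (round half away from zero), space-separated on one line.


-0.0985 -0.5983 0.1741 0.0514

BᵀP = [-6.7500 18.0000; 2.2500 36.0000]
S = R + BᵀPB = [2 0; 0 1/2] + [56.2500 65.2500; 65.2500 146.2500] = [58.2500 65.2500; 65.2500 146.7500]
BᵀPA = [5.6250 -31.5000; 19.1250 -31.5000]
K = S⁻¹·BᵀPA = [-0.0985 -0.5983; 0.1741 0.0514]
A−BK = [0.0305 0.1536; 0.0005 -0.0089]
AᵀP(A−BK) = [0.0366 0.1328; 0.1328 0.7711]
P' = Q + AᵀP(A−BK) = [5.0366 1.1328; 1.1328 1.7711]
tr(P') = 6.8078


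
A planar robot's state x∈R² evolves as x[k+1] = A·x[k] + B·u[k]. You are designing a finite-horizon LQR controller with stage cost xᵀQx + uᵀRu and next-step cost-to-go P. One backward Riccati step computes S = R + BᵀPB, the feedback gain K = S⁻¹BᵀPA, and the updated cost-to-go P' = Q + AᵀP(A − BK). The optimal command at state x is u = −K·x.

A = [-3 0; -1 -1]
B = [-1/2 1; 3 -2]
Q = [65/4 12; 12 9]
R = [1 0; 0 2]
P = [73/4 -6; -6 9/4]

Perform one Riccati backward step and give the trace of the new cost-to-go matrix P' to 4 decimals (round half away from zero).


BᵀP = [-27.1250 9.7500; 30.2500 -10.5000]
S = R + BᵀPB = [1 0; 0 2] + [42.8125 -46.6250; -46.6250 51.2500] = [43.8125 -46.6250; -46.6250 53.2500]
BᵀPA = [71.6250 -9.7500; -80.2500 10.5000]
K = S⁻¹·BᵀPA = [0.4548 -0.1862; -1.1088 0.0342]
A−BK = [-1.6638 -0.1273; -4.5821 -0.3731]
AᵀP(A−BK) = [8.9417 0.3270; 0.3270 0.0760]
P' = Q + AᵀP(A−BK) = [25.1917 12.3270; 12.3270 9.0760]
tr(P') = 34.2677

34.2677


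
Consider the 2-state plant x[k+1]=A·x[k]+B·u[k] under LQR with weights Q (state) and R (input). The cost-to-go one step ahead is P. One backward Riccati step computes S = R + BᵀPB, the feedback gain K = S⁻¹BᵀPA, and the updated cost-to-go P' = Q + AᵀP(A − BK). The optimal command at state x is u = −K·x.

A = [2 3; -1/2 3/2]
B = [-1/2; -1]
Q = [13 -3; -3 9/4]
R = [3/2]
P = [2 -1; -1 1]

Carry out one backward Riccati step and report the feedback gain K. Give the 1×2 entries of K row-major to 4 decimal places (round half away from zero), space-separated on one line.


BᵀP = [0.0000 -0.5000]
S = R + BᵀPB = [3/2] + [0.5000] = [2.0000]
BᵀPA = [0.2500 -0.7500]
K = S⁻¹·BᵀPA = [0.1250 -0.3750]
A−BK = [2.0625 2.8125; -0.3750 1.1250]
AᵀP(A−BK) = [10.2188 9.8438; 9.8438 10.9688]
P' = Q + AᵀP(A−BK) = [23.2188 6.8438; 6.8438 13.2188]
tr(P') = 36.4375

0.1250 -0.3750


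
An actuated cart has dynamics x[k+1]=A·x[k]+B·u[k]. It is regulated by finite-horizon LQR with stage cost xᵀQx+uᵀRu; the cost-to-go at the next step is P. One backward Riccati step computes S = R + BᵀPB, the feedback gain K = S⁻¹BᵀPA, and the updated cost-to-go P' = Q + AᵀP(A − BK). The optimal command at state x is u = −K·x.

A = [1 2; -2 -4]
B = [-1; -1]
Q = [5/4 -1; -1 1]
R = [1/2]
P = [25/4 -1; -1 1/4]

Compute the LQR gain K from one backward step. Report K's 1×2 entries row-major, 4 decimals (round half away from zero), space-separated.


BᵀP = [-5.2500 0.7500]
S = R + BᵀPB = [1/2] + [4.5000] = [5.0000]
BᵀPA = [-6.7500 -13.5000]
K = S⁻¹·BᵀPA = [-1.3500 -2.7000]
A−BK = [-0.3500 -0.7000; -3.3500 -6.7000]
AᵀP(A−BK) = [2.1375 4.2750; 4.2750 8.5500]
P' = Q + AᵀP(A−BK) = [3.3875 3.2750; 3.2750 9.5500]
tr(P') = 12.9375

-1.3500 -2.7000


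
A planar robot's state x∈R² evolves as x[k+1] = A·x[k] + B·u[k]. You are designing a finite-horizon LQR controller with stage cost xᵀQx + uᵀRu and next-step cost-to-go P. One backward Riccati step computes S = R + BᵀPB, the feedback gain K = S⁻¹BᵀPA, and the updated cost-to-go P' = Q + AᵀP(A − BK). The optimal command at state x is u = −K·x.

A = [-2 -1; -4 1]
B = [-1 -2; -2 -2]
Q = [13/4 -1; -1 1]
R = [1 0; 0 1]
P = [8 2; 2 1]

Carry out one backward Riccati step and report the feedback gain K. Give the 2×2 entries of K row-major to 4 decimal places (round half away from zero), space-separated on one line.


BᵀP = [-12.0000 -4.0000; -20.0000 -6.0000]
S = R + BᵀPB = [1 0; 0 1] + [20.0000 32.0000; 32.0000 52.0000] = [21.0000 32.0000; 32.0000 53.0000]
BᵀPA = [40.0000 8.0000; 64.0000 14.0000]
K = S⁻¹·BᵀPA = [0.8090 -0.2697; 0.7191 0.4270]
A−BK = [0.2472 -0.4157; -0.9438 1.3146]
AᵀP(A−BK) = [1.6180 -0.5393; -0.5393 1.1798]
P' = Q + AᵀP(A−BK) = [4.8680 -1.5393; -1.5393 2.1798]
tr(P') = 7.0478

0.8090 -0.2697 0.7191 0.4270


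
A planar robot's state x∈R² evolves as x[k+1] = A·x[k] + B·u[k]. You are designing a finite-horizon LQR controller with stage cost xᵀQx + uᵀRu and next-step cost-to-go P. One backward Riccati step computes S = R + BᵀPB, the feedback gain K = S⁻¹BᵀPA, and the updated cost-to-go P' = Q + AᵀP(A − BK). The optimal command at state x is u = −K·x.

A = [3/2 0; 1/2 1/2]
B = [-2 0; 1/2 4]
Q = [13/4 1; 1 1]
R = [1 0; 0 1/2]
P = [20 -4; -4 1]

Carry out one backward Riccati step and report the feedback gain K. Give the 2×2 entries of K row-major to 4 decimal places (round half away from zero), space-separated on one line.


-0.6992 0.0067 0.1074 0.1074

BᵀP = [-42.0000 8.5000; -16.0000 4.0000]
S = R + BᵀPB = [1 0; 0 1/2] + [88.2500 34.0000; 34.0000 16.0000] = [89.2500 34.0000; 34.0000 16.5000]
BᵀPA = [-58.7500 4.2500; -22.0000 2.0000]
K = S⁻¹·BᵀPA = [-0.6992 0.0067; 0.1074 0.1074]
A−BK = [0.1017 0.0134; 0.4201 0.0671]
AᵀP(A−BK) = [0.5361 0.0067; 0.0067 0.0067]
P' = Q + AᵀP(A−BK) = [3.7861 1.0067; 1.0067 1.0067]
tr(P') = 4.7928


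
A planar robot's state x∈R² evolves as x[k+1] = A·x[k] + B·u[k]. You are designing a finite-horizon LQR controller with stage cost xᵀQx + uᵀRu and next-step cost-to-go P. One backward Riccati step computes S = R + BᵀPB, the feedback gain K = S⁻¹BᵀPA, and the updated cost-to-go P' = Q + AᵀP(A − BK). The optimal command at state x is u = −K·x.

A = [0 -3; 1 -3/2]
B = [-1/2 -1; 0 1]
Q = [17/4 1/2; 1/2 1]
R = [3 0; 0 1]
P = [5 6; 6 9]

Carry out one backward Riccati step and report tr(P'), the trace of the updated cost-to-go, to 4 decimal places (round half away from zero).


BᵀP = [-2.5000 -3.0000; 1.0000 3.0000]
S = R + BᵀPB = [3 0; 0 1] + [1.2500 -0.5000; -0.5000 2.0000] = [4.2500 -0.5000; -0.5000 3.0000]
BᵀPA = [-3.0000 12.0000; 3.0000 -7.5000]
K = S⁻¹·BᵀPA = [-0.6000 2.5800; 0.9000 -2.0700]
A−BK = [0.6000 -3.7800; 0.1000 0.5700]
AᵀP(A−BK) = [4.5000 -17.5500; -17.5500 72.7650]
P' = Q + AᵀP(A−BK) = [8.7500 -17.0500; -17.0500 73.7650]
tr(P') = 82.5150

82.5150


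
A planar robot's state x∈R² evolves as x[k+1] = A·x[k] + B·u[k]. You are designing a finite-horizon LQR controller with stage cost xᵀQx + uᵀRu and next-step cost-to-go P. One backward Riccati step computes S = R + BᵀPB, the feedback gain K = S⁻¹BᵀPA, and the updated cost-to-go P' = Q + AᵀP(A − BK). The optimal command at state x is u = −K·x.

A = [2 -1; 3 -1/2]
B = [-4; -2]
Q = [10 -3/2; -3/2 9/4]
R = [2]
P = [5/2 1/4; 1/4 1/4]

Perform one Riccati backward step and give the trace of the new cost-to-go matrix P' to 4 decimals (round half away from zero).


BᵀP = [-10.5000 -1.5000]
S = R + BᵀPB = [2] + [45.0000] = [47.0000]
BᵀPA = [-25.5000 11.2500]
K = S⁻¹·BᵀPA = [-0.5426 0.2394]
A−BK = [-0.1702 -0.0426; 1.9149 -0.0213]
AᵀP(A−BK) = [1.4149 -0.2713; -0.2713 0.1197]
P' = Q + AᵀP(A−BK) = [11.4149 -1.7713; -1.7713 2.3697]
tr(P') = 13.7846

13.7846


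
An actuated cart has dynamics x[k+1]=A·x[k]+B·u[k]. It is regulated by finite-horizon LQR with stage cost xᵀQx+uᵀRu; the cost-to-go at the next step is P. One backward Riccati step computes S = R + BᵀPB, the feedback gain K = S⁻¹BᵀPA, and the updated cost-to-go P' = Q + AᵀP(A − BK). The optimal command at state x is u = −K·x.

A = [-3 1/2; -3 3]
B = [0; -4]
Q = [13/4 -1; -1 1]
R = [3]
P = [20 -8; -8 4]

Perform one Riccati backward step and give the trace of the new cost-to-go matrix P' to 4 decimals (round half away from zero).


43.5784

BᵀP = [32.0000 -16.0000]
S = R + BᵀPB = [3] + [64.0000] = [67.0000]
BᵀPA = [-48.0000 -32.0000]
K = S⁻¹·BᵀPA = [-0.7164 -0.4776]
A−BK = [-3.0000 0.5000; -5.8657 1.0896]
AᵀP(A−BK) = [37.6119 -4.9254; -4.9254 1.7164]
P' = Q + AᵀP(A−BK) = [40.8619 -5.9254; -5.9254 2.7164]
tr(P') = 43.5784


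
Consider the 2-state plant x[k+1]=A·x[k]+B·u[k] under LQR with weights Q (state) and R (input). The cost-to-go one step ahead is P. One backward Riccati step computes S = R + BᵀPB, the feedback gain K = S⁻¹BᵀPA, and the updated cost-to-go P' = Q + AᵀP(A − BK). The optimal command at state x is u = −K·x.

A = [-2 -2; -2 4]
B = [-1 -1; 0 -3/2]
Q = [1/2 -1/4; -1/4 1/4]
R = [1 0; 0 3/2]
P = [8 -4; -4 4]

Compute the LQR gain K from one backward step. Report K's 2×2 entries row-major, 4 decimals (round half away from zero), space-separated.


0.6606 3.9633 1.0275 -1.8349

BᵀP = [-8.0000 4.0000; -2.0000 -2.0000]
S = R + BᵀPB = [1 0; 0 3/2] + [8.0000 2.0000; 2.0000 5.0000] = [9.0000 2.0000; 2.0000 6.5000]
BᵀPA = [8.0000 32.0000; 8.0000 -4.0000]
K = S⁻¹·BᵀPA = [0.6606 3.9633; 1.0275 -1.8349]
A−BK = [-0.3119 0.1284; -0.4587 1.2477]
AᵀP(A−BK) = [2.4954 -1.0275; -1.0275 25.8349]
P' = Q + AᵀP(A−BK) = [2.9954 -1.2775; -1.2775 26.0849]
tr(P') = 29.0803


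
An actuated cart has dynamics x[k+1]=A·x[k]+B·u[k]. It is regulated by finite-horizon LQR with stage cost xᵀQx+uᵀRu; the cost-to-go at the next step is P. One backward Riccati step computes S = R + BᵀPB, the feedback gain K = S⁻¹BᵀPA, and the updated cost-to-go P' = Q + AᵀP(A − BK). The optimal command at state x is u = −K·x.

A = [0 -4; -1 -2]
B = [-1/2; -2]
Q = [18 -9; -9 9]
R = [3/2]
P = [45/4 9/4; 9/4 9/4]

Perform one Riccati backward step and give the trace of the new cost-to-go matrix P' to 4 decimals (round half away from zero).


BᵀP = [-10.1250 -5.6250]
S = R + BᵀPB = [3/2] + [16.3125] = [17.8125]
BᵀPA = [5.6250 51.7500]
K = S⁻¹·BᵀPA = [0.3158 2.9053]
A−BK = [0.1579 -2.5474; -0.3684 3.8105]
AᵀP(A−BK) = [0.4737 -2.8421; -2.8421 74.6526]
P' = Q + AᵀP(A−BK) = [18.4737 -11.8421; -11.8421 83.6526]
tr(P') = 102.1263

102.1263


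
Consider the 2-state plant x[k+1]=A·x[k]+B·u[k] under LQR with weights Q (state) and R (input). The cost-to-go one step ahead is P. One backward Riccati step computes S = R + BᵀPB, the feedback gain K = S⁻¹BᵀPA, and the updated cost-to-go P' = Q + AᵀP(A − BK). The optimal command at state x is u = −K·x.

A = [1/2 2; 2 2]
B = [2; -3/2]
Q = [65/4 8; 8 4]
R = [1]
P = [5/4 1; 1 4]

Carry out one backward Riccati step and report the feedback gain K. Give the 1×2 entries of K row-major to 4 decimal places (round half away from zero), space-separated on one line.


BᵀP = [1.0000 -4.0000]
S = R + BᵀPB = [1] + [8.0000] = [9.0000]
BᵀPA = [-7.5000 -6.0000]
K = S⁻¹·BᵀPA = [-0.8333 -0.6667]
A−BK = [2.1667 3.3333; 0.7500 1.0000]
AᵀP(A−BK) = [12.0625 17.2500; 17.2500 25.0000]
P' = Q + AᵀP(A−BK) = [28.3125 25.2500; 25.2500 29.0000]
tr(P') = 57.3125

-0.8333 -0.6667


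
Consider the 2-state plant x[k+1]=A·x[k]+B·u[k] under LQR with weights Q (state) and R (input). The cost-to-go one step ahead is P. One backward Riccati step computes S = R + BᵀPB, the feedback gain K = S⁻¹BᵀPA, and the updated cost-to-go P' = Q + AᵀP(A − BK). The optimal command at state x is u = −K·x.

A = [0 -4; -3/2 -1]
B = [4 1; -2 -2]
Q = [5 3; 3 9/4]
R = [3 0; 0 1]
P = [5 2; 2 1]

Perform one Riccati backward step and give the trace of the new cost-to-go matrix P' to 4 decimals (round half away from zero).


14.9894

BᵀP = [16.0000 6.0000; 1.0000 0.0000]
S = R + BᵀPB = [3 0; 0 1] + [52.0000 4.0000; 4.0000 1.0000] = [55.0000 4.0000; 4.0000 2.0000]
BᵀPA = [-9.0000 -70.0000; 0.0000 -4.0000]
K = S⁻¹·BᵀPA = [-0.1915 -1.3191; 0.3830 0.6383]
A−BK = [0.3830 0.6383; -1.1170 -2.3617]
AᵀP(A−BK) = [0.5266 1.6277; 1.6277 7.2128]
P' = Q + AᵀP(A−BK) = [5.5266 4.6277; 4.6277 9.4628]
tr(P') = 14.9894


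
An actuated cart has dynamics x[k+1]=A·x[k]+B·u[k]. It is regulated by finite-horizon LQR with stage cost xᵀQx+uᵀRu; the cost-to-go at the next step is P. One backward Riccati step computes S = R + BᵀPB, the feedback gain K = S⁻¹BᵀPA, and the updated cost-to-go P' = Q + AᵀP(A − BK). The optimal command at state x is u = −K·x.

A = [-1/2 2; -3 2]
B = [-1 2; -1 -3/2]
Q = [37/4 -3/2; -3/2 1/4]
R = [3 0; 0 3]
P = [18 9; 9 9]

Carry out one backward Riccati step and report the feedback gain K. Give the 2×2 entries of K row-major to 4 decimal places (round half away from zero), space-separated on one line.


1.6915 -1.8022 0.5072 0.1295

BᵀP = [-27.0000 -18.0000; 22.5000 4.5000]
S = R + BᵀPB = [3 0; 0 3] + [45.0000 -27.0000; -27.0000 38.2500] = [48.0000 -27.0000; -27.0000 41.2500]
BᵀPA = [67.5000 -90.0000; -24.7500 54.0000]
K = S⁻¹·BᵀPA = [1.6915 -1.8022; 0.5072 0.1295]
A−BK = [0.1772 -0.0612; -0.5477 0.3921]
AᵀP(A−BK) = [10.8737 -10.1493; -10.1493 10.8129]
P' = Q + AᵀP(A−BK) = [20.1237 -11.6493; -11.6493 11.0629]
tr(P') = 31.1866


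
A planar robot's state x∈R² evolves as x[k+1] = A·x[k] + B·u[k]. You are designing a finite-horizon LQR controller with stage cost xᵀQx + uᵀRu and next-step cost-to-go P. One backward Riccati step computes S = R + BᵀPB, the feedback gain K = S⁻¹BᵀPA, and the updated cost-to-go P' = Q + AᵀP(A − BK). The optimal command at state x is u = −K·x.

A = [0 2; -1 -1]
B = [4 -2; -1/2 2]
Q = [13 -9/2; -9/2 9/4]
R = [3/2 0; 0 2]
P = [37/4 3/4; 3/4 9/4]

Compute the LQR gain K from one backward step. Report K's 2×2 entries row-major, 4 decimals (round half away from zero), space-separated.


BᵀP = [36.6250 1.8750; -17.0000 3.0000]
S = R + BᵀPB = [3/2 0; 0 2] + [145.5625 -69.5000; -69.5000 40.0000] = [147.0625 -69.5000; -69.5000 42.0000]
BᵀPA = [-1.8750 71.3750; -3.0000 -37.0000]
K = S⁻¹·BᵀPA = [-0.2134 0.3166; -0.4245 -0.3571]
A−BK = [0.0045 0.0195; -0.2577 -0.1276]
AᵀP(A−BK) = [0.5765 0.2724; 0.2724 0.4417]
P' = Q + AᵀP(A−BK) = [13.5765 -4.2276; -4.2276 2.6917]
tr(P') = 16.2683

-0.2134 0.3166 -0.4245 -0.3571


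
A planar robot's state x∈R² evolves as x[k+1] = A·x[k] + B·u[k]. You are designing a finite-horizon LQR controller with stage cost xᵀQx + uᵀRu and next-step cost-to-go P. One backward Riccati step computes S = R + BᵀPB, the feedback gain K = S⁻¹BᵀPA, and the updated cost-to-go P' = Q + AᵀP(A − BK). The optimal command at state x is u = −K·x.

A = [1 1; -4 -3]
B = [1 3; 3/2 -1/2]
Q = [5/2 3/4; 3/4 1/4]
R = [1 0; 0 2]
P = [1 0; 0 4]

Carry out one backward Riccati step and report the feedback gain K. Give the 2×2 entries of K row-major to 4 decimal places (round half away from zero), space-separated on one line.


-2.0909 -1.5455 0.9167 0.7500

BᵀP = [1.0000 6.0000; 3.0000 -2.0000]
S = R + BᵀPB = [1 0; 0 2] + [10.0000 0.0000; 0.0000 10.0000] = [11.0000 0.0000; 0.0000 12.0000]
BᵀPA = [-23.0000 -17.0000; 11.0000 9.0000]
K = S⁻¹·BᵀPA = [-2.0909 -1.5455; 0.9167 0.7500]
A−BK = [0.3409 0.2955; -0.4053 -0.3068]
AᵀP(A−BK) = [6.8258 5.2045; 5.2045 3.9773]
P' = Q + AᵀP(A−BK) = [9.3258 5.9545; 5.9545 4.2273]
tr(P') = 13.5530


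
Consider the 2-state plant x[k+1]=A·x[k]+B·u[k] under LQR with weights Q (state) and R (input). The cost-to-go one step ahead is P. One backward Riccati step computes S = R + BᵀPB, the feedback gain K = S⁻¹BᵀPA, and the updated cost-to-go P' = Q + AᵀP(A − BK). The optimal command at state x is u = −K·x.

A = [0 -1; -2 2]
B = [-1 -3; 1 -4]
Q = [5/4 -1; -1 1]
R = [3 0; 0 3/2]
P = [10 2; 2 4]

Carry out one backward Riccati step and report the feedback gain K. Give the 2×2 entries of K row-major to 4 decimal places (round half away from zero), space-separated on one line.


-0.6353 1.0621 0.2662 -0.1130

BᵀP = [-8.0000 2.0000; -38.0000 -22.0000]
S = R + BᵀPB = [3 0; 0 3/2] + [10.0000 16.0000; 16.0000 202.0000] = [13.0000 16.0000; 16.0000 203.5000]
BᵀPA = [-4.0000 12.0000; 44.0000 -6.0000]
K = S⁻¹·BᵀPA = [-0.6353 1.0621; 0.2662 -0.1130]
A−BK = [0.1632 -0.2768; -0.3001 0.4859]
AᵀP(A−BK) = [1.7476 -2.7797; -2.7797 4.5763]
P' = Q + AᵀP(A−BK) = [2.9976 -3.7797; -3.7797 5.5763]
tr(P') = 8.5739


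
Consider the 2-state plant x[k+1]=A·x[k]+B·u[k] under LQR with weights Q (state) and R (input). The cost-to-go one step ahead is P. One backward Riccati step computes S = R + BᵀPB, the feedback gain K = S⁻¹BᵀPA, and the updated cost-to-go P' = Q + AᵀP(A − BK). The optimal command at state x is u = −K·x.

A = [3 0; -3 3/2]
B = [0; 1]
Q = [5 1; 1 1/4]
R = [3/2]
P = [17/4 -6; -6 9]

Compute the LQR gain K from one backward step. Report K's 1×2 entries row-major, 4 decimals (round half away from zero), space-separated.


BᵀP = [-6.0000 9.0000]
S = R + BᵀPB = [3/2] + [9.0000] = [10.5000]
BᵀPA = [-45.0000 13.5000]
K = S⁻¹·BᵀPA = [-4.2857 1.2857]
A−BK = [3.0000 0.0000; 1.2857 0.2143]
AᵀP(A−BK) = [34.3929 -9.6429; -9.6429 2.8929]
P' = Q + AᵀP(A−BK) = [39.3929 -8.6429; -8.6429 3.1429]
tr(P') = 42.5357

-4.2857 1.2857


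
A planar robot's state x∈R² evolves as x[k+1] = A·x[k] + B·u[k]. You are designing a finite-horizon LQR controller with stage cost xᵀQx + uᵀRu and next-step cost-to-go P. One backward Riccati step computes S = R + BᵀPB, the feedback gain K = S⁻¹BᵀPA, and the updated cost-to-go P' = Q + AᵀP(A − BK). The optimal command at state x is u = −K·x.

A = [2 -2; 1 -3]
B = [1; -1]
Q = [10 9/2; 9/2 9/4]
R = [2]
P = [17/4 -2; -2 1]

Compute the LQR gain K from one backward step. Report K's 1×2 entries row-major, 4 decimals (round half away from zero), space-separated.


0.8444 -0.3111

BᵀP = [6.2500 -3.0000]
S = R + BᵀPB = [2] + [9.2500] = [11.2500]
BᵀPA = [9.5000 -3.5000]
K = S⁻¹·BᵀPA = [0.8444 -0.3111]
A−BK = [1.1556 -1.6889; 1.8444 -3.3111]
AᵀP(A−BK) = [1.9778 -1.0444; -1.0444 0.9111]
P' = Q + AᵀP(A−BK) = [11.9778 3.4556; 3.4556 3.1611]
tr(P') = 15.1389


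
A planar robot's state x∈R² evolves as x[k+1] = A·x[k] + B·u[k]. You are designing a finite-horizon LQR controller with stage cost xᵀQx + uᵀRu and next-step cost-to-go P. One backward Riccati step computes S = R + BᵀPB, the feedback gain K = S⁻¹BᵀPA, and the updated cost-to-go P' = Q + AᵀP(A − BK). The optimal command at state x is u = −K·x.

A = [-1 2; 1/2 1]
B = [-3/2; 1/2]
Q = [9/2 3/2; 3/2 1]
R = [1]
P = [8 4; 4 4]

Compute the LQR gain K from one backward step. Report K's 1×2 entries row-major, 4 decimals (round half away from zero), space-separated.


0.5714 -1.7143

BᵀP = [-10.0000 -4.0000]
S = R + BᵀPB = [1] + [13.0000] = [14.0000]
BᵀPA = [8.0000 -24.0000]
K = S⁻¹·BᵀPA = [0.5714 -1.7143]
A−BK = [-0.1429 -0.5714; 0.2143 1.8571]
AᵀP(A−BK) = [0.4286 -0.2857; -0.2857 10.8571]
P' = Q + AᵀP(A−BK) = [4.9286 1.2143; 1.2143 11.8571]
tr(P') = 16.7857


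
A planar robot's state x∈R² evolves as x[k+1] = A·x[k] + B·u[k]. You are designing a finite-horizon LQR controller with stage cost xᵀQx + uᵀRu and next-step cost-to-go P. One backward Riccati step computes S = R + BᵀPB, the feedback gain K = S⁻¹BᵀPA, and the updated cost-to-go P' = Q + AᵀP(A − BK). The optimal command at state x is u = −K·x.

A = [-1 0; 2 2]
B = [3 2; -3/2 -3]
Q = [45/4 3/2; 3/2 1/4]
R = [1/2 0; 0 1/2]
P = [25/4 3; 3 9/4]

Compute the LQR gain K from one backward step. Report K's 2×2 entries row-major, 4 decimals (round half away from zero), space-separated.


0.1413 0.6223 -0.6814 -0.8958

BᵀP = [14.2500 5.6250; 3.5000 -0.7500]
S = R + BᵀPB = [1/2 0; 0 1/2] + [34.3125 11.6250; 11.6250 9.2500] = [34.8125 11.6250; 11.6250 9.7500]
BᵀPA = [-3.0000 11.2500; -5.0000 -1.5000]
K = S⁻¹·BᵀPA = [0.1413 0.6223; -0.6814 -0.8958]
A−BK = [-0.0613 -0.0753; 0.1680 0.2460]
AᵀP(A−BK) = [0.2673 0.3878; 0.3878 0.6553]
P' = Q + AᵀP(A−BK) = [11.5173 1.8878; 1.8878 0.9053]
tr(P') = 12.4226


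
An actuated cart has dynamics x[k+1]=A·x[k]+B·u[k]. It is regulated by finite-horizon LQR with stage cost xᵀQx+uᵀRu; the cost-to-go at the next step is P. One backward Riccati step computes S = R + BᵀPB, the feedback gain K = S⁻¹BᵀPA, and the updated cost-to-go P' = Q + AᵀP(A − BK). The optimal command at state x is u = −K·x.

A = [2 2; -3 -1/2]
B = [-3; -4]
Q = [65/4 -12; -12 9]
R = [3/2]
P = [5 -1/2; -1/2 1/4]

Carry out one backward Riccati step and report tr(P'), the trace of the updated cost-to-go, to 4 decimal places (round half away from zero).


BᵀP = [-13.0000 0.5000]
S = R + BᵀPB = [3/2] + [37.0000] = [38.5000]
BᵀPA = [-27.5000 -26.2500]
K = S⁻¹·BᵀPA = [-0.7143 -0.6818]
A−BK = [-0.1429 -0.0455; -5.8571 -3.2273]
AᵀP(A−BK) = [8.6071 5.1250; 5.1250 3.1648]
P' = Q + AᵀP(A−BK) = [24.8571 -6.8750; -6.8750 12.1648]
tr(P') = 37.0219

37.0219


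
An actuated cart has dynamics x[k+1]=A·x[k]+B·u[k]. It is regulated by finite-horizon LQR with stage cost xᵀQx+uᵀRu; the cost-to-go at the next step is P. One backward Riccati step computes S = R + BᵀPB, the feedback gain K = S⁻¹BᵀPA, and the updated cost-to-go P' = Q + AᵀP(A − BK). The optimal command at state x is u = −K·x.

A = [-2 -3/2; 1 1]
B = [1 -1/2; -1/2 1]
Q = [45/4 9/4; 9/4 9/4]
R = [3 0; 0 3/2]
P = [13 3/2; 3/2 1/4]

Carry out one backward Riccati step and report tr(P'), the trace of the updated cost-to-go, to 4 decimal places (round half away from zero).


BᵀP = [12.2500 1.3750; -5.0000 -0.5000]
S = R + BᵀPB = [3 0; 0 3/2] + [11.5625 -4.7500; -4.7500 2.0000] = [14.5625 -4.7500; -4.7500 3.5000]
BᵀPA = [-23.1250 -17.0000; 9.5000 7.0000]
K = S⁻¹·BᵀPA = [-1.2607 -0.9241; 1.0033 0.7459]
A−BK = [-0.2376 -0.2030; -0.6337 -0.2079]
AᵀP(A−BK) = [7.5644 5.5446; 5.5446 4.0693]
P' = Q + AᵀP(A−BK) = [18.8144 7.7946; 7.7946 6.3193]
tr(P') = 25.1337

25.1337


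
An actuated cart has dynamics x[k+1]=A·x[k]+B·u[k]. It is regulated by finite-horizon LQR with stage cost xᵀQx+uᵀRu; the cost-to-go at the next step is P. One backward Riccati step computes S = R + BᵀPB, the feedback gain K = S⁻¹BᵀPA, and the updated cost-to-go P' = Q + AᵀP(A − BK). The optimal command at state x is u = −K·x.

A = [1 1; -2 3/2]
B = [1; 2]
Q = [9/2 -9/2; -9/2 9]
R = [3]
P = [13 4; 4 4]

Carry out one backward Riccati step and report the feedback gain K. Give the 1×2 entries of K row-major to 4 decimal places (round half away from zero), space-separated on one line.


-0.0625 0.8125

BᵀP = [21.0000 12.0000]
S = R + BᵀPB = [3] + [45.0000] = [48.0000]
BᵀPA = [-3.0000 39.0000]
K = S⁻¹·BᵀPA = [-0.0625 0.8125]
A−BK = [1.0625 0.1875; -1.8750 -0.1250]
AᵀP(A−BK) = [12.8125 1.4375; 1.4375 2.3125]
P' = Q + AᵀP(A−BK) = [17.3125 -3.0625; -3.0625 11.3125]
tr(P') = 28.6250


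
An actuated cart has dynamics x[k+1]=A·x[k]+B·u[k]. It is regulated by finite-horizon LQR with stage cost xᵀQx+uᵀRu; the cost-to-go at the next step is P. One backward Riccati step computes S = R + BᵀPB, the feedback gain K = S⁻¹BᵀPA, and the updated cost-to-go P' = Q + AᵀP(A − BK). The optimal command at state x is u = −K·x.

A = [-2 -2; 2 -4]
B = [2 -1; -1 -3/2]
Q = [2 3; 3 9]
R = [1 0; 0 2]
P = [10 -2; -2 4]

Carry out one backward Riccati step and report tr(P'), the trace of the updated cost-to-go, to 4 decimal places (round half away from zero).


23.5353

BᵀP = [22.0000 -8.0000; -7.0000 -4.0000]
S = R + BᵀPB = [1 0; 0 2] + [52.0000 -10.0000; -10.0000 13.0000] = [53.0000 -10.0000; -10.0000 15.0000]
BᵀPA = [-60.0000 -12.0000; 6.0000 30.0000]
K = S⁻¹·BᵀPA = [-1.2086 0.1727; -0.4058 2.1151]
A−BK = [0.0115 -0.2302; 0.1827 -0.6547]
AᵀP(A−BK) = [1.9165 -2.3309; -2.3309 10.6187]
P' = Q + AᵀP(A−BK) = [3.9165 0.6691; 0.6691 19.6187]
tr(P') = 23.5353


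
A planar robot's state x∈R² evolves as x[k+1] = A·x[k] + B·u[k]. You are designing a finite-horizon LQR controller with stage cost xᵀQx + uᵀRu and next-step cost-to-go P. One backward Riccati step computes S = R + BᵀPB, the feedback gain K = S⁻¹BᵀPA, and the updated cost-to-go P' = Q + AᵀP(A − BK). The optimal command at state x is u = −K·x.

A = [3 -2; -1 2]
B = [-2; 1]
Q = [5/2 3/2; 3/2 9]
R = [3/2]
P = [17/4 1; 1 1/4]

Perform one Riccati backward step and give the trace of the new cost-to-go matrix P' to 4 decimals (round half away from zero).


15.8432

BᵀP = [-7.5000 -1.7500]
S = R + BᵀPB = [3/2] + [13.2500] = [14.7500]
BᵀPA = [-20.7500 11.5000]
K = S⁻¹·BᵀPA = [-1.4068 0.7797]
A−BK = [0.1864 -0.4407; 0.4068 1.2203]
AᵀP(A−BK) = [3.3093 -1.8220; -1.8220 1.0339]
P' = Q + AᵀP(A−BK) = [5.8093 -0.3220; -0.3220 10.0339]
tr(P') = 15.8432


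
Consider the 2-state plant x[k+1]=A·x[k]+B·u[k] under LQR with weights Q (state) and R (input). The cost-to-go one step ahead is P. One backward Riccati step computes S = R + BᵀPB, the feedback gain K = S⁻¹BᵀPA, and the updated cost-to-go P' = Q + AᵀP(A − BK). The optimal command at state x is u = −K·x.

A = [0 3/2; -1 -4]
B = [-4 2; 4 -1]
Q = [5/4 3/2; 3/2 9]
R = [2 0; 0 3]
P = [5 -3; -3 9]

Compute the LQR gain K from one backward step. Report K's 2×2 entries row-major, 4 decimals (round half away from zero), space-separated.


BᵀP = [-32.0000 48.0000; 13.0000 -15.0000]
S = R + BᵀPB = [2 0; 0 3] + [320.0000 -112.0000; -112.0000 41.0000] = [322.0000 -112.0000; -112.0000 44.0000]
BᵀPA = [-48.0000 -240.0000; 15.0000 79.5000]
K = S⁻¹·BᵀPA = [-0.2660 -1.0197; -0.3362 -0.7888]
A−BK = [-0.3916 -1.0012; -0.2722 -0.7100]
AᵀP(A−BK) = [1.2746 3.3861; 3.3861 9.2300]
P' = Q + AᵀP(A−BK) = [2.5246 4.8861; 4.8861 18.2300]
tr(P') = 20.7546

-0.2660 -1.0197 -0.3362 -0.7888
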